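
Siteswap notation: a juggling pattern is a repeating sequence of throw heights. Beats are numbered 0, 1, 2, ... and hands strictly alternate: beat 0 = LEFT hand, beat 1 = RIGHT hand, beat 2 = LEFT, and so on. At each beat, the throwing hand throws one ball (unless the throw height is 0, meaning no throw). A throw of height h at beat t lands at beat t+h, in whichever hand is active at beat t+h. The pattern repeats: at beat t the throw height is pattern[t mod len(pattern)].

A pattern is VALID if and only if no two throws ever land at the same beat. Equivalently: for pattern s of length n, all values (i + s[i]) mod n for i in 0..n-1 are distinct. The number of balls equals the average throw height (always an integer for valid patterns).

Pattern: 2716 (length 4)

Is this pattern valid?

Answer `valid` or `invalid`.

Answer: valid

Derivation:
i=0: (i + s[i]) mod n = (0 + 2) mod 4 = 2
i=1: (i + s[i]) mod n = (1 + 7) mod 4 = 0
i=2: (i + s[i]) mod n = (2 + 1) mod 4 = 3
i=3: (i + s[i]) mod n = (3 + 6) mod 4 = 1
Residues: [2, 0, 3, 1], distinct: True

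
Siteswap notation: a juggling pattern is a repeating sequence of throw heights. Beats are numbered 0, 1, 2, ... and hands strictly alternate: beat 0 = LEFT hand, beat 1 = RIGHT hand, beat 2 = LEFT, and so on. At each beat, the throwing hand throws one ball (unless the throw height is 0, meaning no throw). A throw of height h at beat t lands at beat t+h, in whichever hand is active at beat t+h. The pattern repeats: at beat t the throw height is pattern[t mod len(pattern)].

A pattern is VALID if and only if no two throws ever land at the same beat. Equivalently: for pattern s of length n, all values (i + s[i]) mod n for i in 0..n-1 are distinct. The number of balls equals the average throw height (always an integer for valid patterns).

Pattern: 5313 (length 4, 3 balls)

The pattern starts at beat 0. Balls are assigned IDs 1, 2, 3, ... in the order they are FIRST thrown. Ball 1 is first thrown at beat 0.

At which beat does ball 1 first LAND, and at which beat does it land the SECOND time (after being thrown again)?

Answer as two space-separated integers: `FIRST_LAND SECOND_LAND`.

Beat 0 (L): throw ball1 h=5 -> lands@5:R; in-air after throw: [b1@5:R]
Beat 1 (R): throw ball2 h=3 -> lands@4:L; in-air after throw: [b2@4:L b1@5:R]
Beat 2 (L): throw ball3 h=1 -> lands@3:R; in-air after throw: [b3@3:R b2@4:L b1@5:R]
Beat 3 (R): throw ball3 h=3 -> lands@6:L; in-air after throw: [b2@4:L b1@5:R b3@6:L]
Beat 4 (L): throw ball2 h=5 -> lands@9:R; in-air after throw: [b1@5:R b3@6:L b2@9:R]
Beat 5 (R): throw ball1 h=3 -> lands@8:L; in-air after throw: [b3@6:L b1@8:L b2@9:R]
Beat 6 (L): throw ball3 h=1 -> lands@7:R; in-air after throw: [b3@7:R b1@8:L b2@9:R]
Beat 7 (R): throw ball3 h=3 -> lands@10:L; in-air after throw: [b1@8:L b2@9:R b3@10:L]
Beat 8 (L): throw ball1 h=5 -> lands@13:R; in-air after throw: [b2@9:R b3@10:L b1@13:R]
Ball 1: thrown@0 h=5 -> first land @5; rethrown@5 h=3 -> second land @8

Answer: 5 8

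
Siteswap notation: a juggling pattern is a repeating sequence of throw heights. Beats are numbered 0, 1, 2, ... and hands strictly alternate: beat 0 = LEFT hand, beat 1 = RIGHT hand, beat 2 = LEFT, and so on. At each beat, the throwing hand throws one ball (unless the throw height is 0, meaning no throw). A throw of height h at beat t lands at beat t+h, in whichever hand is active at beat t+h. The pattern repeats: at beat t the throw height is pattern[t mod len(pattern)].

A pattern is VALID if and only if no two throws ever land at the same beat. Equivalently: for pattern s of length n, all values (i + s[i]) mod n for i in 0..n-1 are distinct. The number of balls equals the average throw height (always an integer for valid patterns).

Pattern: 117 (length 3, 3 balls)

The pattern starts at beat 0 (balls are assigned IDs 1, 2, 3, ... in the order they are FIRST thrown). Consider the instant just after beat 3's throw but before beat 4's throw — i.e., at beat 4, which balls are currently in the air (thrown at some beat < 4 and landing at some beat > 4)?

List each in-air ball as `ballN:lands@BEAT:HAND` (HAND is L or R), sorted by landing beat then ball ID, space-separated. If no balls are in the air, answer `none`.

Answer: ball1:lands@9:R

Derivation:
Beat 0 (L): throw ball1 h=1 -> lands@1:R; in-air after throw: [b1@1:R]
Beat 1 (R): throw ball1 h=1 -> lands@2:L; in-air after throw: [b1@2:L]
Beat 2 (L): throw ball1 h=7 -> lands@9:R; in-air after throw: [b1@9:R]
Beat 3 (R): throw ball2 h=1 -> lands@4:L; in-air after throw: [b2@4:L b1@9:R]
Beat 4 (L): throw ball2 h=1 -> lands@5:R; in-air after throw: [b2@5:R b1@9:R]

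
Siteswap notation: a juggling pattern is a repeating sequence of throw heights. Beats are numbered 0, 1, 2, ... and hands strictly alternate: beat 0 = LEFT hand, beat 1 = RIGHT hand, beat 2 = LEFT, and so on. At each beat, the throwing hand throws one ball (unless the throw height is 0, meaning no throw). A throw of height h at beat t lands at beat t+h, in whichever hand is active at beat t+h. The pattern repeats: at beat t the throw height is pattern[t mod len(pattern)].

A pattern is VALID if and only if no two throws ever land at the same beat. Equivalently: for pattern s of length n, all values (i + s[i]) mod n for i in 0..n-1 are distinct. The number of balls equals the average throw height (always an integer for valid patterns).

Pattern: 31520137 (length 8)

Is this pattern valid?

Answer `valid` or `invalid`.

Answer: invalid

Derivation:
i=0: (i + s[i]) mod n = (0 + 3) mod 8 = 3
i=1: (i + s[i]) mod n = (1 + 1) mod 8 = 2
i=2: (i + s[i]) mod n = (2 + 5) mod 8 = 7
i=3: (i + s[i]) mod n = (3 + 2) mod 8 = 5
i=4: (i + s[i]) mod n = (4 + 0) mod 8 = 4
i=5: (i + s[i]) mod n = (5 + 1) mod 8 = 6
i=6: (i + s[i]) mod n = (6 + 3) mod 8 = 1
i=7: (i + s[i]) mod n = (7 + 7) mod 8 = 6
Residues: [3, 2, 7, 5, 4, 6, 1, 6], distinct: False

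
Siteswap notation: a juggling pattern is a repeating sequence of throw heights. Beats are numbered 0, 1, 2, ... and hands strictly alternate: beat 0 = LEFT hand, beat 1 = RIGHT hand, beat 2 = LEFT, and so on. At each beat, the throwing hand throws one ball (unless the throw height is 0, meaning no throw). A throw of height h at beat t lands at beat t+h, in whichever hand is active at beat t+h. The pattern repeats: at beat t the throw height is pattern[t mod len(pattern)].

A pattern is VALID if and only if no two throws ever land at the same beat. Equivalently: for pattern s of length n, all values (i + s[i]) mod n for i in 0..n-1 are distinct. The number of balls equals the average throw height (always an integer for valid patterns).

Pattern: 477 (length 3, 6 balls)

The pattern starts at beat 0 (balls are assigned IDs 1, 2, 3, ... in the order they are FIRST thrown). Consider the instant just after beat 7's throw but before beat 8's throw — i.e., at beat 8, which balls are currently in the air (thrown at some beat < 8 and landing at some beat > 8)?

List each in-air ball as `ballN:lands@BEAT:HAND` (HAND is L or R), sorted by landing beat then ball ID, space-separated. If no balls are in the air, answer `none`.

Answer: ball3:lands@9:R ball6:lands@10:L ball1:lands@11:R ball5:lands@12:L ball4:lands@14:L

Derivation:
Beat 0 (L): throw ball1 h=4 -> lands@4:L; in-air after throw: [b1@4:L]
Beat 1 (R): throw ball2 h=7 -> lands@8:L; in-air after throw: [b1@4:L b2@8:L]
Beat 2 (L): throw ball3 h=7 -> lands@9:R; in-air after throw: [b1@4:L b2@8:L b3@9:R]
Beat 3 (R): throw ball4 h=4 -> lands@7:R; in-air after throw: [b1@4:L b4@7:R b2@8:L b3@9:R]
Beat 4 (L): throw ball1 h=7 -> lands@11:R; in-air after throw: [b4@7:R b2@8:L b3@9:R b1@11:R]
Beat 5 (R): throw ball5 h=7 -> lands@12:L; in-air after throw: [b4@7:R b2@8:L b3@9:R b1@11:R b5@12:L]
Beat 6 (L): throw ball6 h=4 -> lands@10:L; in-air after throw: [b4@7:R b2@8:L b3@9:R b6@10:L b1@11:R b5@12:L]
Beat 7 (R): throw ball4 h=7 -> lands@14:L; in-air after throw: [b2@8:L b3@9:R b6@10:L b1@11:R b5@12:L b4@14:L]
Beat 8 (L): throw ball2 h=7 -> lands@15:R; in-air after throw: [b3@9:R b6@10:L b1@11:R b5@12:L b4@14:L b2@15:R]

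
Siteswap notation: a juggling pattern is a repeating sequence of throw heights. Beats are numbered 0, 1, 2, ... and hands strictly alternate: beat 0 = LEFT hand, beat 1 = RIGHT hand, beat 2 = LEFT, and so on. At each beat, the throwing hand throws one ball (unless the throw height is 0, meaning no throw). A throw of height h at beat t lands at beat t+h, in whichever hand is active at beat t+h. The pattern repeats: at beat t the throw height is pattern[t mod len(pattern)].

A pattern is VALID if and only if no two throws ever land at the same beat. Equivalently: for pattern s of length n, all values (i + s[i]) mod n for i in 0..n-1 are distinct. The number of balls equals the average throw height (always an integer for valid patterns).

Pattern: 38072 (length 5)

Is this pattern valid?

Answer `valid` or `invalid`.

i=0: (i + s[i]) mod n = (0 + 3) mod 5 = 3
i=1: (i + s[i]) mod n = (1 + 8) mod 5 = 4
i=2: (i + s[i]) mod n = (2 + 0) mod 5 = 2
i=3: (i + s[i]) mod n = (3 + 7) mod 5 = 0
i=4: (i + s[i]) mod n = (4 + 2) mod 5 = 1
Residues: [3, 4, 2, 0, 1], distinct: True

Answer: valid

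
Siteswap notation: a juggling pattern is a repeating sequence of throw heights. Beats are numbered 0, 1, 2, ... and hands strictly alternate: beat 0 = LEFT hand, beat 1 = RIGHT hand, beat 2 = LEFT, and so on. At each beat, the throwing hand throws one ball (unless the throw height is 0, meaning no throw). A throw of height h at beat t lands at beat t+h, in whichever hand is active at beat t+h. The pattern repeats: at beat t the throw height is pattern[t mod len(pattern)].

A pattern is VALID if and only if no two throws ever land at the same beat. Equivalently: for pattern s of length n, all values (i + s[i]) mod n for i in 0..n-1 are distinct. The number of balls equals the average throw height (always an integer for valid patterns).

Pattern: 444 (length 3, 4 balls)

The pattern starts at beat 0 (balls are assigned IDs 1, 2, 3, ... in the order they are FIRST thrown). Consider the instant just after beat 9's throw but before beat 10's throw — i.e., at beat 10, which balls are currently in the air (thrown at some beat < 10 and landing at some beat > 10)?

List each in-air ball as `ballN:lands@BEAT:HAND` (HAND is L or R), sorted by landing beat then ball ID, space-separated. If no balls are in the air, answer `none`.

Answer: ball4:lands@11:R ball1:lands@12:L ball2:lands@13:R

Derivation:
Beat 0 (L): throw ball1 h=4 -> lands@4:L; in-air after throw: [b1@4:L]
Beat 1 (R): throw ball2 h=4 -> lands@5:R; in-air after throw: [b1@4:L b2@5:R]
Beat 2 (L): throw ball3 h=4 -> lands@6:L; in-air after throw: [b1@4:L b2@5:R b3@6:L]
Beat 3 (R): throw ball4 h=4 -> lands@7:R; in-air after throw: [b1@4:L b2@5:R b3@6:L b4@7:R]
Beat 4 (L): throw ball1 h=4 -> lands@8:L; in-air after throw: [b2@5:R b3@6:L b4@7:R b1@8:L]
Beat 5 (R): throw ball2 h=4 -> lands@9:R; in-air after throw: [b3@6:L b4@7:R b1@8:L b2@9:R]
Beat 6 (L): throw ball3 h=4 -> lands@10:L; in-air after throw: [b4@7:R b1@8:L b2@9:R b3@10:L]
Beat 7 (R): throw ball4 h=4 -> lands@11:R; in-air after throw: [b1@8:L b2@9:R b3@10:L b4@11:R]
Beat 8 (L): throw ball1 h=4 -> lands@12:L; in-air after throw: [b2@9:R b3@10:L b4@11:R b1@12:L]
Beat 9 (R): throw ball2 h=4 -> lands@13:R; in-air after throw: [b3@10:L b4@11:R b1@12:L b2@13:R]
Beat 10 (L): throw ball3 h=4 -> lands@14:L; in-air after throw: [b4@11:R b1@12:L b2@13:R b3@14:L]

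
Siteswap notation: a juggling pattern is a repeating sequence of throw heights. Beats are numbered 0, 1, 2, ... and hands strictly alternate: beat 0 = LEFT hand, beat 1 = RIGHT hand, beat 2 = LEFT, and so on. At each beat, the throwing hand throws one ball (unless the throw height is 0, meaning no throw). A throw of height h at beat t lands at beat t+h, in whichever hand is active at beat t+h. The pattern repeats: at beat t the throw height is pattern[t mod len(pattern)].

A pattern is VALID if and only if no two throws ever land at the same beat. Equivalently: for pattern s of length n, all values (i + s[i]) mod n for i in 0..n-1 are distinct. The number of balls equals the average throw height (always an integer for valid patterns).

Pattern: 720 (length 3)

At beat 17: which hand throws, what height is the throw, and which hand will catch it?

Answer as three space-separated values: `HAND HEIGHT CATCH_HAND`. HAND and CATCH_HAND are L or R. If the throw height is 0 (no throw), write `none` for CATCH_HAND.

Answer: R 0 none

Derivation:
Beat 17: 17 mod 2 = 1, so hand = R
Throw height = pattern[17 mod 3] = pattern[2] = 0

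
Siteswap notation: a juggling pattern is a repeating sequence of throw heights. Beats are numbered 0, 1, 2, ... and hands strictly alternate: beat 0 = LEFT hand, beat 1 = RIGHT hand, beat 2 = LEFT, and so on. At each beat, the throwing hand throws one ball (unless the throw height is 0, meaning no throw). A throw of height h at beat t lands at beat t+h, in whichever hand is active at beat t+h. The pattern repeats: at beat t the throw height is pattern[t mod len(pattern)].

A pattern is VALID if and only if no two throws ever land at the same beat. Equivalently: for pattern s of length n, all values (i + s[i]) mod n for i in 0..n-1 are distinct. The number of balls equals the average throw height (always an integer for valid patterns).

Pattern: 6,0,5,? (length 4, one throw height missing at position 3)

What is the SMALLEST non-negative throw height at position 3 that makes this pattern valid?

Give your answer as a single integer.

Answer: 1

Derivation:
i=0: (0 + 6) mod 4 = 2
i=1: (1 + 0) mod 4 = 1
i=2: (2 + 5) mod 4 = 3
i=3: s[i]=? (unknown)
Known residues: [1, 2, 3]; need a permutation of 0..3, so missing residue r = 0
Need (3 + s) mod 4 = 0; smallest s = (0 - 3) mod 4 = 1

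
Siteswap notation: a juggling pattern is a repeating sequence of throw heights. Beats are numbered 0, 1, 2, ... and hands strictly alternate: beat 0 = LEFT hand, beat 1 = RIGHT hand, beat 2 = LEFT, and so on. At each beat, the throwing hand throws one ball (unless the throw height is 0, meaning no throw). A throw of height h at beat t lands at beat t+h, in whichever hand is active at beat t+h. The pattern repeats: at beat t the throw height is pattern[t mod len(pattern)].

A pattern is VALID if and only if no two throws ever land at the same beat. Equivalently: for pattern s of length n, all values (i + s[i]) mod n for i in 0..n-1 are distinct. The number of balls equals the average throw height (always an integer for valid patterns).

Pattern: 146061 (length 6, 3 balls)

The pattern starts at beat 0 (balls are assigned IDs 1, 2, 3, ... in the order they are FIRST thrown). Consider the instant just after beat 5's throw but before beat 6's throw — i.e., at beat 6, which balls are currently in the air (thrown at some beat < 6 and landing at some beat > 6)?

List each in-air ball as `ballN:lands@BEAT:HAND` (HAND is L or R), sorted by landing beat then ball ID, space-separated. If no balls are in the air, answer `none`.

Answer: ball2:lands@8:L ball3:lands@10:L

Derivation:
Beat 0 (L): throw ball1 h=1 -> lands@1:R; in-air after throw: [b1@1:R]
Beat 1 (R): throw ball1 h=4 -> lands@5:R; in-air after throw: [b1@5:R]
Beat 2 (L): throw ball2 h=6 -> lands@8:L; in-air after throw: [b1@5:R b2@8:L]
Beat 4 (L): throw ball3 h=6 -> lands@10:L; in-air after throw: [b1@5:R b2@8:L b3@10:L]
Beat 5 (R): throw ball1 h=1 -> lands@6:L; in-air after throw: [b1@6:L b2@8:L b3@10:L]
Beat 6 (L): throw ball1 h=1 -> lands@7:R; in-air after throw: [b1@7:R b2@8:L b3@10:L]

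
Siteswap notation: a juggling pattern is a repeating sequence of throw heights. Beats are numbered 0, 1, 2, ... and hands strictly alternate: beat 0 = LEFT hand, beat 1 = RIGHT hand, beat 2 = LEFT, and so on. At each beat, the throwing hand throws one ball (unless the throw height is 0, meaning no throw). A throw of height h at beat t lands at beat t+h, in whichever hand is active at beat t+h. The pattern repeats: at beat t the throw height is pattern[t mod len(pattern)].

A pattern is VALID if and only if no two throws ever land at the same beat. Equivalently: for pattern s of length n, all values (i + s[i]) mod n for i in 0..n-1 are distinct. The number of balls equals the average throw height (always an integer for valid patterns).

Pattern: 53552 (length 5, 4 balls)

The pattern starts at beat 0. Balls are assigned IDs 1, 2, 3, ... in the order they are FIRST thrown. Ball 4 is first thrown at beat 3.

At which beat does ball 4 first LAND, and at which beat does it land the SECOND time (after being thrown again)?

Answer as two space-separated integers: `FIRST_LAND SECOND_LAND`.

Beat 0 (L): throw ball1 h=5 -> lands@5:R; in-air after throw: [b1@5:R]
Beat 1 (R): throw ball2 h=3 -> lands@4:L; in-air after throw: [b2@4:L b1@5:R]
Beat 2 (L): throw ball3 h=5 -> lands@7:R; in-air after throw: [b2@4:L b1@5:R b3@7:R]
Beat 3 (R): throw ball4 h=5 -> lands@8:L; in-air after throw: [b2@4:L b1@5:R b3@7:R b4@8:L]
Beat 4 (L): throw ball2 h=2 -> lands@6:L; in-air after throw: [b1@5:R b2@6:L b3@7:R b4@8:L]
Beat 5 (R): throw ball1 h=5 -> lands@10:L; in-air after throw: [b2@6:L b3@7:R b4@8:L b1@10:L]
Beat 6 (L): throw ball2 h=3 -> lands@9:R; in-air after throw: [b3@7:R b4@8:L b2@9:R b1@10:L]
Beat 7 (R): throw ball3 h=5 -> lands@12:L; in-air after throw: [b4@8:L b2@9:R b1@10:L b3@12:L]
Beat 8 (L): throw ball4 h=5 -> lands@13:R; in-air after throw: [b2@9:R b1@10:L b3@12:L b4@13:R]
Beat 9 (R): throw ball2 h=2 -> lands@11:R; in-air after throw: [b1@10:L b2@11:R b3@12:L b4@13:R]
Beat 10 (L): throw ball1 h=5 -> lands@15:R; in-air after throw: [b2@11:R b3@12:L b4@13:R b1@15:R]
Beat 11 (R): throw ball2 h=3 -> lands@14:L; in-air after throw: [b3@12:L b4@13:R b2@14:L b1@15:R]
Beat 12 (L): throw ball3 h=5 -> lands@17:R; in-air after throw: [b4@13:R b2@14:L b1@15:R b3@17:R]
Beat 13 (R): throw ball4 h=5 -> lands@18:L; in-air after throw: [b2@14:L b1@15:R b3@17:R b4@18:L]
Ball 4: thrown@3 h=5 -> first land @8; rethrown@8 h=5 -> second land @13

Answer: 8 13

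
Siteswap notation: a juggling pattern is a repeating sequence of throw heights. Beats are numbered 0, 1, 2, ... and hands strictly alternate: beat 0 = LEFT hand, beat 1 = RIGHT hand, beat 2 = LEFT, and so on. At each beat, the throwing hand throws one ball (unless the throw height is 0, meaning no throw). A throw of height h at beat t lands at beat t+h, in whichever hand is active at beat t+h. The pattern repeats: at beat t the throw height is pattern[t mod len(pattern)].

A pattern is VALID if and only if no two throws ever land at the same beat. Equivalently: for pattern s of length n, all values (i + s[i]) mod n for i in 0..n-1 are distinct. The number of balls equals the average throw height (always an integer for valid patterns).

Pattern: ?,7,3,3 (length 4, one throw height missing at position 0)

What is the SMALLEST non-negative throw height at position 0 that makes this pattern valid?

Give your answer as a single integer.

i=0: s[i]=? (unknown)
i=1: (1 + 7) mod 4 = 0
i=2: (2 + 3) mod 4 = 1
i=3: (3 + 3) mod 4 = 2
Known residues: [0, 1, 2]; need a permutation of 0..3, so missing residue r = 3
Need (0 + s) mod 4 = 3; smallest s = (3 - 0) mod 4 = 3

Answer: 3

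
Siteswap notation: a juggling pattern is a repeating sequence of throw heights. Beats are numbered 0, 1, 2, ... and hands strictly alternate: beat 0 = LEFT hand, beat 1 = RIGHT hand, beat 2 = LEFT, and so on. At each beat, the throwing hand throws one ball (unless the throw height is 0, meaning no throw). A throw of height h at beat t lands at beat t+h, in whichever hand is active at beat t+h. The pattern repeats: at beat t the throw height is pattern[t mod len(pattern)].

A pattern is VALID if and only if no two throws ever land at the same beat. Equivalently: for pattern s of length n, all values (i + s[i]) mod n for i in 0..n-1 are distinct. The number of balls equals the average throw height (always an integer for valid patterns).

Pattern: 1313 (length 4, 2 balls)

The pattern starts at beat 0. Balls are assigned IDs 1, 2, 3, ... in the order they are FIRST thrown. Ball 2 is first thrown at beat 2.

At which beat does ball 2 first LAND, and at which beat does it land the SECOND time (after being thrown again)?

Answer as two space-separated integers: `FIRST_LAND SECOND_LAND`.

Beat 0 (L): throw ball1 h=1 -> lands@1:R; in-air after throw: [b1@1:R]
Beat 1 (R): throw ball1 h=3 -> lands@4:L; in-air after throw: [b1@4:L]
Beat 2 (L): throw ball2 h=1 -> lands@3:R; in-air after throw: [b2@3:R b1@4:L]
Beat 3 (R): throw ball2 h=3 -> lands@6:L; in-air after throw: [b1@4:L b2@6:L]
Beat 4 (L): throw ball1 h=1 -> lands@5:R; in-air after throw: [b1@5:R b2@6:L]
Beat 5 (R): throw ball1 h=3 -> lands@8:L; in-air after throw: [b2@6:L b1@8:L]
Beat 6 (L): throw ball2 h=1 -> lands@7:R; in-air after throw: [b2@7:R b1@8:L]
Ball 2: thrown@2 h=1 -> first land @3; rethrown@3 h=3 -> second land @6

Answer: 3 6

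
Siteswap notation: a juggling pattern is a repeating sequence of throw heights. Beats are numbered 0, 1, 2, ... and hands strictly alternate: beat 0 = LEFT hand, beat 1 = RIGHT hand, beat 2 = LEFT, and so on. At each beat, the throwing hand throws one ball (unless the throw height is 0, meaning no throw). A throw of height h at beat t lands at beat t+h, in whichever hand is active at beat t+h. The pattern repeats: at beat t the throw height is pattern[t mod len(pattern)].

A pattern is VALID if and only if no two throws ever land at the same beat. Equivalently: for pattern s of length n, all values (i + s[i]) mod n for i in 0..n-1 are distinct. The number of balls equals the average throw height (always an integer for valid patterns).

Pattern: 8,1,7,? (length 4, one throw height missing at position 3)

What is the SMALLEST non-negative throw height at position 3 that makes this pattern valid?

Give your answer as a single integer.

Answer: 0

Derivation:
i=0: (0 + 8) mod 4 = 0
i=1: (1 + 1) mod 4 = 2
i=2: (2 + 7) mod 4 = 1
i=3: s[i]=? (unknown)
Known residues: [0, 1, 2]; need a permutation of 0..3, so missing residue r = 3
Need (3 + s) mod 4 = 3; smallest s = (3 - 3) mod 4 = 0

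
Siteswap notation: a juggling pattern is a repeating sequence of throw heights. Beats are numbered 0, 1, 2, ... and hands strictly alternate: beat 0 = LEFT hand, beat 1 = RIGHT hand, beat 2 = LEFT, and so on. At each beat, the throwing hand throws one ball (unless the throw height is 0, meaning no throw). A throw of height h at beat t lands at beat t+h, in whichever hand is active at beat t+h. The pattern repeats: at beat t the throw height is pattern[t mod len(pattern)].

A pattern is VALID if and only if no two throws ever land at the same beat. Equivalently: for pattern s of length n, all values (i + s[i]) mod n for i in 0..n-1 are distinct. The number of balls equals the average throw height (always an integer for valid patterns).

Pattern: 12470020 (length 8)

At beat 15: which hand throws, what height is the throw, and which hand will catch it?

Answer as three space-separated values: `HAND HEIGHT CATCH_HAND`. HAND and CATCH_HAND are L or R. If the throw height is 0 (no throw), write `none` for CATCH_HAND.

Beat 15: 15 mod 2 = 1, so hand = R
Throw height = pattern[15 mod 8] = pattern[7] = 0

Answer: R 0 none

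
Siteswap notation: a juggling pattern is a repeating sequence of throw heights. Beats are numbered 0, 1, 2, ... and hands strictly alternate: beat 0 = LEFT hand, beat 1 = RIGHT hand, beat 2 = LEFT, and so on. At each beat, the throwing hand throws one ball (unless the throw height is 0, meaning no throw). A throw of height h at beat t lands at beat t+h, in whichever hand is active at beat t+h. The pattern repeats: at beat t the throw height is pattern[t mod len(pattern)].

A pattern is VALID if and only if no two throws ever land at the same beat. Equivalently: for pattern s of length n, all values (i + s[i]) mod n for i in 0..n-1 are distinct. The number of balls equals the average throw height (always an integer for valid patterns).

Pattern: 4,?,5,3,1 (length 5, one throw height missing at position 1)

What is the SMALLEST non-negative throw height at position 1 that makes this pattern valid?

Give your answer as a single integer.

Answer: 2

Derivation:
i=0: (0 + 4) mod 5 = 4
i=1: s[i]=? (unknown)
i=2: (2 + 5) mod 5 = 2
i=3: (3 + 3) mod 5 = 1
i=4: (4 + 1) mod 5 = 0
Known residues: [0, 1, 2, 4]; need a permutation of 0..4, so missing residue r = 3
Need (1 + s) mod 5 = 3; smallest s = (3 - 1) mod 5 = 2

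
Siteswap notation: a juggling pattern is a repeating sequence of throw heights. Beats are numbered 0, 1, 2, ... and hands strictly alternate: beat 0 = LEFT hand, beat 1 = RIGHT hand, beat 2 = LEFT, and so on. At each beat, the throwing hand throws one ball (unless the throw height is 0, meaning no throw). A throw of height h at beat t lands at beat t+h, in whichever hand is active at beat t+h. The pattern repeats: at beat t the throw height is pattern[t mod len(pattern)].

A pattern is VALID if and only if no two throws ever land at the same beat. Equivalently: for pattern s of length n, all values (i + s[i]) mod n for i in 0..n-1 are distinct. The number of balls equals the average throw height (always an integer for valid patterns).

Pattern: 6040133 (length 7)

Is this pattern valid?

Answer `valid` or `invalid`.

i=0: (i + s[i]) mod n = (0 + 6) mod 7 = 6
i=1: (i + s[i]) mod n = (1 + 0) mod 7 = 1
i=2: (i + s[i]) mod n = (2 + 4) mod 7 = 6
i=3: (i + s[i]) mod n = (3 + 0) mod 7 = 3
i=4: (i + s[i]) mod n = (4 + 1) mod 7 = 5
i=5: (i + s[i]) mod n = (5 + 3) mod 7 = 1
i=6: (i + s[i]) mod n = (6 + 3) mod 7 = 2
Residues: [6, 1, 6, 3, 5, 1, 2], distinct: False

Answer: invalid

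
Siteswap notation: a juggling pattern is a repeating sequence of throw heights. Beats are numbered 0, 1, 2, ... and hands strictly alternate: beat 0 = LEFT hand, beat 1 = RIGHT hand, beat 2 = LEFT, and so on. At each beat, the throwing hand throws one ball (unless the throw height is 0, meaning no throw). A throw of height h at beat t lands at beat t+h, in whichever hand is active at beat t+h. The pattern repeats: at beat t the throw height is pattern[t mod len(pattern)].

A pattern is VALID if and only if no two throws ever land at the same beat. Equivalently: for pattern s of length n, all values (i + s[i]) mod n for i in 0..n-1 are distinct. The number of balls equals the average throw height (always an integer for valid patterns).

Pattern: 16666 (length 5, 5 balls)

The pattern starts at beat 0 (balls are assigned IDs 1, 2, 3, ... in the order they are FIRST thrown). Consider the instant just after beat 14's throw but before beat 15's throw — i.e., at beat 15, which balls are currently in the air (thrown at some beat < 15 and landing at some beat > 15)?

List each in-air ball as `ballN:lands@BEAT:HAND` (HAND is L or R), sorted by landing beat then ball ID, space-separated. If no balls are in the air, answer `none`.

Beat 0 (L): throw ball1 h=1 -> lands@1:R; in-air after throw: [b1@1:R]
Beat 1 (R): throw ball1 h=6 -> lands@7:R; in-air after throw: [b1@7:R]
Beat 2 (L): throw ball2 h=6 -> lands@8:L; in-air after throw: [b1@7:R b2@8:L]
Beat 3 (R): throw ball3 h=6 -> lands@9:R; in-air after throw: [b1@7:R b2@8:L b3@9:R]
Beat 4 (L): throw ball4 h=6 -> lands@10:L; in-air after throw: [b1@7:R b2@8:L b3@9:R b4@10:L]
Beat 5 (R): throw ball5 h=1 -> lands@6:L; in-air after throw: [b5@6:L b1@7:R b2@8:L b3@9:R b4@10:L]
Beat 6 (L): throw ball5 h=6 -> lands@12:L; in-air after throw: [b1@7:R b2@8:L b3@9:R b4@10:L b5@12:L]
Beat 7 (R): throw ball1 h=6 -> lands@13:R; in-air after throw: [b2@8:L b3@9:R b4@10:L b5@12:L b1@13:R]
Beat 8 (L): throw ball2 h=6 -> lands@14:L; in-air after throw: [b3@9:R b4@10:L b5@12:L b1@13:R b2@14:L]
Beat 9 (R): throw ball3 h=6 -> lands@15:R; in-air after throw: [b4@10:L b5@12:L b1@13:R b2@14:L b3@15:R]
Beat 10 (L): throw ball4 h=1 -> lands@11:R; in-air after throw: [b4@11:R b5@12:L b1@13:R b2@14:L b3@15:R]
Beat 11 (R): throw ball4 h=6 -> lands@17:R; in-air after throw: [b5@12:L b1@13:R b2@14:L b3@15:R b4@17:R]
Beat 12 (L): throw ball5 h=6 -> lands@18:L; in-air after throw: [b1@13:R b2@14:L b3@15:R b4@17:R b5@18:L]
Beat 13 (R): throw ball1 h=6 -> lands@19:R; in-air after throw: [b2@14:L b3@15:R b4@17:R b5@18:L b1@19:R]
Beat 14 (L): throw ball2 h=6 -> lands@20:L; in-air after throw: [b3@15:R b4@17:R b5@18:L b1@19:R b2@20:L]
Beat 15 (R): throw ball3 h=1 -> lands@16:L; in-air after throw: [b3@16:L b4@17:R b5@18:L b1@19:R b2@20:L]

Answer: ball4:lands@17:R ball5:lands@18:L ball1:lands@19:R ball2:lands@20:L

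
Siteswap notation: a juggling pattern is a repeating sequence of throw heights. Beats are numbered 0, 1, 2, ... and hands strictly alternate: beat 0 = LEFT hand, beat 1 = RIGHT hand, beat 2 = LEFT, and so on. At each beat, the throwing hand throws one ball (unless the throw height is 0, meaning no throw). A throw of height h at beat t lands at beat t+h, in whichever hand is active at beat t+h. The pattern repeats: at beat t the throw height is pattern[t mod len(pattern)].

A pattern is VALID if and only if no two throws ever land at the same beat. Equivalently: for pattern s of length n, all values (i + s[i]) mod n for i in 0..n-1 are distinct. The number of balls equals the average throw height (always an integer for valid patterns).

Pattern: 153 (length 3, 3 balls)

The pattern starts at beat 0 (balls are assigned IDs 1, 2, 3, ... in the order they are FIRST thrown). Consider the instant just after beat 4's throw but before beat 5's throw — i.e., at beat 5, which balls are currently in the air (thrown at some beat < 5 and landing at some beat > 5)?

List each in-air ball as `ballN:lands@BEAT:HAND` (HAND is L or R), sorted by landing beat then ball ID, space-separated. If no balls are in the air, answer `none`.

Answer: ball1:lands@6:L ball3:lands@9:R

Derivation:
Beat 0 (L): throw ball1 h=1 -> lands@1:R; in-air after throw: [b1@1:R]
Beat 1 (R): throw ball1 h=5 -> lands@6:L; in-air after throw: [b1@6:L]
Beat 2 (L): throw ball2 h=3 -> lands@5:R; in-air after throw: [b2@5:R b1@6:L]
Beat 3 (R): throw ball3 h=1 -> lands@4:L; in-air after throw: [b3@4:L b2@5:R b1@6:L]
Beat 4 (L): throw ball3 h=5 -> lands@9:R; in-air after throw: [b2@5:R b1@6:L b3@9:R]
Beat 5 (R): throw ball2 h=3 -> lands@8:L; in-air after throw: [b1@6:L b2@8:L b3@9:R]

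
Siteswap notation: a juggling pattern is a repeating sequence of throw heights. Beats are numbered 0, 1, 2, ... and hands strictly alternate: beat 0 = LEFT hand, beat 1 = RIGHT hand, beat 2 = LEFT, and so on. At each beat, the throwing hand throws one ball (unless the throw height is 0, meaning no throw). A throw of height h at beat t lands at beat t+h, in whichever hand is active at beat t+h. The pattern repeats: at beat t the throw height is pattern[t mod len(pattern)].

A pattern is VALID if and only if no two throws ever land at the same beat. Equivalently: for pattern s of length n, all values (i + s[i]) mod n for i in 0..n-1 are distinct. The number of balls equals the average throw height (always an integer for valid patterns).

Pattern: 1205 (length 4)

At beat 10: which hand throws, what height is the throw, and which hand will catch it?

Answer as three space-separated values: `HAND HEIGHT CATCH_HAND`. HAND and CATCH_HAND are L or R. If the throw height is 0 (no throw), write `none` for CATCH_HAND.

Answer: L 0 none

Derivation:
Beat 10: 10 mod 2 = 0, so hand = L
Throw height = pattern[10 mod 4] = pattern[2] = 0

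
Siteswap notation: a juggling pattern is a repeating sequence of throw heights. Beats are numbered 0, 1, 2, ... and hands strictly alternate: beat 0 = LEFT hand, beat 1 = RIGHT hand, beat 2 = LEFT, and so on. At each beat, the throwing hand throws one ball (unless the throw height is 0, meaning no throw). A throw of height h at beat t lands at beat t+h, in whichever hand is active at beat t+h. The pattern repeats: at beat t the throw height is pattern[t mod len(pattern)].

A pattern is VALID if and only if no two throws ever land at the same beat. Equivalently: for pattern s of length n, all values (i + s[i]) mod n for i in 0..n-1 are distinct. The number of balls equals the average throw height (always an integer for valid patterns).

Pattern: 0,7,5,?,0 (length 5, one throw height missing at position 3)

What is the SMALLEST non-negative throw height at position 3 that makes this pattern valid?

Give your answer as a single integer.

Answer: 3

Derivation:
i=0: (0 + 0) mod 5 = 0
i=1: (1 + 7) mod 5 = 3
i=2: (2 + 5) mod 5 = 2
i=3: s[i]=? (unknown)
i=4: (4 + 0) mod 5 = 4
Known residues: [0, 2, 3, 4]; need a permutation of 0..4, so missing residue r = 1
Need (3 + s) mod 5 = 1; smallest s = (1 - 3) mod 5 = 3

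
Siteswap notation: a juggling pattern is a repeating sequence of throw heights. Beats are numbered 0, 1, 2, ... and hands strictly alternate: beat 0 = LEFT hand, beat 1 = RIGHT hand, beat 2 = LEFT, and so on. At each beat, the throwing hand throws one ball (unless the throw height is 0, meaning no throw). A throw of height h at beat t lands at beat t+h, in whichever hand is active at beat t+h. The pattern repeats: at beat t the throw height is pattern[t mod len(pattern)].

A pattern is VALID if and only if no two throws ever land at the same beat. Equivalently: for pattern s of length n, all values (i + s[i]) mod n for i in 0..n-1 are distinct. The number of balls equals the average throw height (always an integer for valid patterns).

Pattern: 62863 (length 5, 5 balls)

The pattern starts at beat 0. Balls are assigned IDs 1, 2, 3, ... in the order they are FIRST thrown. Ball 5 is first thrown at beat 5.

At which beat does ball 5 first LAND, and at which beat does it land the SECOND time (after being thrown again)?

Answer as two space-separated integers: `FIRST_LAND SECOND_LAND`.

Beat 0 (L): throw ball1 h=6 -> lands@6:L; in-air after throw: [b1@6:L]
Beat 1 (R): throw ball2 h=2 -> lands@3:R; in-air after throw: [b2@3:R b1@6:L]
Beat 2 (L): throw ball3 h=8 -> lands@10:L; in-air after throw: [b2@3:R b1@6:L b3@10:L]
Beat 3 (R): throw ball2 h=6 -> lands@9:R; in-air after throw: [b1@6:L b2@9:R b3@10:L]
Beat 4 (L): throw ball4 h=3 -> lands@7:R; in-air after throw: [b1@6:L b4@7:R b2@9:R b3@10:L]
Beat 5 (R): throw ball5 h=6 -> lands@11:R; in-air after throw: [b1@6:L b4@7:R b2@9:R b3@10:L b5@11:R]
Beat 6 (L): throw ball1 h=2 -> lands@8:L; in-air after throw: [b4@7:R b1@8:L b2@9:R b3@10:L b5@11:R]
Beat 7 (R): throw ball4 h=8 -> lands@15:R; in-air after throw: [b1@8:L b2@9:R b3@10:L b5@11:R b4@15:R]
Beat 8 (L): throw ball1 h=6 -> lands@14:L; in-air after throw: [b2@9:R b3@10:L b5@11:R b1@14:L b4@15:R]
Beat 9 (R): throw ball2 h=3 -> lands@12:L; in-air after throw: [b3@10:L b5@11:R b2@12:L b1@14:L b4@15:R]
Beat 10 (L): throw ball3 h=6 -> lands@16:L; in-air after throw: [b5@11:R b2@12:L b1@14:L b4@15:R b3@16:L]
Beat 11 (R): throw ball5 h=2 -> lands@13:R; in-air after throw: [b2@12:L b5@13:R b1@14:L b4@15:R b3@16:L]
Ball 5: thrown@5 h=6 -> first land @11; rethrown@11 h=2 -> second land @13

Answer: 11 13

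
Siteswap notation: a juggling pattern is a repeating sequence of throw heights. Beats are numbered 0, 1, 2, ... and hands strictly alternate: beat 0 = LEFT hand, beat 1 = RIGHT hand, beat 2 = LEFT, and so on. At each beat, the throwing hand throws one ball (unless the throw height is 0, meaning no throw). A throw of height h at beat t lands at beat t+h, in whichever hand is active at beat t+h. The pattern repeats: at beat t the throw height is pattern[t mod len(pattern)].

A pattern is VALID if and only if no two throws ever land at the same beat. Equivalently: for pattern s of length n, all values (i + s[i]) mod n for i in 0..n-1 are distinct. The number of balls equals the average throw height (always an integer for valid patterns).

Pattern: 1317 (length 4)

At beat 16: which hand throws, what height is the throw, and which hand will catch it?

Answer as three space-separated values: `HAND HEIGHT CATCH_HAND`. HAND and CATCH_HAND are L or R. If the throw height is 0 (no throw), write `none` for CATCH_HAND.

Beat 16: 16 mod 2 = 0, so hand = L
Throw height = pattern[16 mod 4] = pattern[0] = 1
Lands at beat 16+1=17, 17 mod 2 = 1, so catch hand = R

Answer: L 1 R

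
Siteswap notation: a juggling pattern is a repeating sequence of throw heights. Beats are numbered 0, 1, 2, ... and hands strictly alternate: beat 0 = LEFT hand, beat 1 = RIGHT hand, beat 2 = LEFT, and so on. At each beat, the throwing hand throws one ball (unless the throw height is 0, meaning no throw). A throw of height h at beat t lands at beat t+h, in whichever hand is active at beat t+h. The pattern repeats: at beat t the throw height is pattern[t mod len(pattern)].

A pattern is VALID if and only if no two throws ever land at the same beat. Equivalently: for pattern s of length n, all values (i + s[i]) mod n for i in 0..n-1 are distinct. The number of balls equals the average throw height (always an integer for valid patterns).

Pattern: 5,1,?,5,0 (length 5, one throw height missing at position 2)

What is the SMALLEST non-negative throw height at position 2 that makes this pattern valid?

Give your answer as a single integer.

Answer: 4

Derivation:
i=0: (0 + 5) mod 5 = 0
i=1: (1 + 1) mod 5 = 2
i=2: s[i]=? (unknown)
i=3: (3 + 5) mod 5 = 3
i=4: (4 + 0) mod 5 = 4
Known residues: [0, 2, 3, 4]; need a permutation of 0..4, so missing residue r = 1
Need (2 + s) mod 5 = 1; smallest s = (1 - 2) mod 5 = 4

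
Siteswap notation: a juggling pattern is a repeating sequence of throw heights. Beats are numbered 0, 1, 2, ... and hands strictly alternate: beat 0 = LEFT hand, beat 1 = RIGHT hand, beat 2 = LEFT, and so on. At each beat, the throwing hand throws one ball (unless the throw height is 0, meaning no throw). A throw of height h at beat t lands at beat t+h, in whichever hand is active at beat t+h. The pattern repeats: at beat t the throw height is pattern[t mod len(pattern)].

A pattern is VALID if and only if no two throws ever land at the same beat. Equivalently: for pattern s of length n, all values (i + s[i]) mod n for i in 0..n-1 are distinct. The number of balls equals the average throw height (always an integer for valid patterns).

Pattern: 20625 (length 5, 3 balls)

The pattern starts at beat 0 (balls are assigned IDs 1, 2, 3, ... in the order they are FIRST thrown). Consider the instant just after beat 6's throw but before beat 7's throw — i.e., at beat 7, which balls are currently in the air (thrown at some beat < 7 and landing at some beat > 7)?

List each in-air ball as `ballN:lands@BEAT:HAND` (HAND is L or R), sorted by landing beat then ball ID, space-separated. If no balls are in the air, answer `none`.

Answer: ball1:lands@8:L ball3:lands@9:R

Derivation:
Beat 0 (L): throw ball1 h=2 -> lands@2:L; in-air after throw: [b1@2:L]
Beat 2 (L): throw ball1 h=6 -> lands@8:L; in-air after throw: [b1@8:L]
Beat 3 (R): throw ball2 h=2 -> lands@5:R; in-air after throw: [b2@5:R b1@8:L]
Beat 4 (L): throw ball3 h=5 -> lands@9:R; in-air after throw: [b2@5:R b1@8:L b3@9:R]
Beat 5 (R): throw ball2 h=2 -> lands@7:R; in-air after throw: [b2@7:R b1@8:L b3@9:R]
Beat 7 (R): throw ball2 h=6 -> lands@13:R; in-air after throw: [b1@8:L b3@9:R b2@13:R]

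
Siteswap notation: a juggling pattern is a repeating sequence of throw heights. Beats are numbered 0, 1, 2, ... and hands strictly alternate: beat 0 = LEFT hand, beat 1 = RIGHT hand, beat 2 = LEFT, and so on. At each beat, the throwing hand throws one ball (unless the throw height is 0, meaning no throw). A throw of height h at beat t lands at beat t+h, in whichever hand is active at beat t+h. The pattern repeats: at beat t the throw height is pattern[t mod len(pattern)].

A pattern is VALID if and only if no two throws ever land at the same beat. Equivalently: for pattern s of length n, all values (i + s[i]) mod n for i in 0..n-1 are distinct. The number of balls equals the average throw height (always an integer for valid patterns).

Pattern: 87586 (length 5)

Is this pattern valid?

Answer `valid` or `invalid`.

Answer: invalid

Derivation:
i=0: (i + s[i]) mod n = (0 + 8) mod 5 = 3
i=1: (i + s[i]) mod n = (1 + 7) mod 5 = 3
i=2: (i + s[i]) mod n = (2 + 5) mod 5 = 2
i=3: (i + s[i]) mod n = (3 + 8) mod 5 = 1
i=4: (i + s[i]) mod n = (4 + 6) mod 5 = 0
Residues: [3, 3, 2, 1, 0], distinct: False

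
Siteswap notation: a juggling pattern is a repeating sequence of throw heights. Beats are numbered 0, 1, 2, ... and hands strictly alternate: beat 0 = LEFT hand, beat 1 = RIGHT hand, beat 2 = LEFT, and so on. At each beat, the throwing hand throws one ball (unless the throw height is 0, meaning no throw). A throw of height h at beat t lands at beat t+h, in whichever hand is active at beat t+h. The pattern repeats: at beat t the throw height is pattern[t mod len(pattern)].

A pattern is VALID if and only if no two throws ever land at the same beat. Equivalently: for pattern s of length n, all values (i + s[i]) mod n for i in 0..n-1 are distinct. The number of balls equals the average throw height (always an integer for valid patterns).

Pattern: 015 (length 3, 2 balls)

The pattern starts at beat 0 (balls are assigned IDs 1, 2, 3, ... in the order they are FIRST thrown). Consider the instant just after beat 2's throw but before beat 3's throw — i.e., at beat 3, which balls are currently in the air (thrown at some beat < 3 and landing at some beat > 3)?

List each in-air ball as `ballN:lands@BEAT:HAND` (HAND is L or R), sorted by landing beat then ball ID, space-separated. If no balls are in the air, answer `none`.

Answer: ball1:lands@7:R

Derivation:
Beat 1 (R): throw ball1 h=1 -> lands@2:L; in-air after throw: [b1@2:L]
Beat 2 (L): throw ball1 h=5 -> lands@7:R; in-air after throw: [b1@7:R]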